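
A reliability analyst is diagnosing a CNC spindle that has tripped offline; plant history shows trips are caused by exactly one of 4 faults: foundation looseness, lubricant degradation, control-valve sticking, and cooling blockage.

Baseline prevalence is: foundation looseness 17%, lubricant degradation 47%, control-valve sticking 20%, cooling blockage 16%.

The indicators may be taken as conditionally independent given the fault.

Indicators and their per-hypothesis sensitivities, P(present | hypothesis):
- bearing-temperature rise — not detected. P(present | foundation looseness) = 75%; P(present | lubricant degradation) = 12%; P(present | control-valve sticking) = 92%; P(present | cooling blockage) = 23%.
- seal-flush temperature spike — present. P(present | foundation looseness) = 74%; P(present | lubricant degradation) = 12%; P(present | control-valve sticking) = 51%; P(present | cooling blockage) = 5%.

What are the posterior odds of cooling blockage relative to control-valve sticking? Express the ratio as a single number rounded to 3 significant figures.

0.755

Posterior odds equal prior odds times the likelihood ratio; only the two competing hypotheses matter (using 1 − P(present | H) for each absent indicator).
  cooling blockage: 0.16 × (1 − 0.23) × 0.05 = 0.00616
  control-valve sticking: 0.20 × (1 − 0.92) × 0.51 = 0.00816
Posterior odds = 0.00616 / 0.00816 ≈ 0.755.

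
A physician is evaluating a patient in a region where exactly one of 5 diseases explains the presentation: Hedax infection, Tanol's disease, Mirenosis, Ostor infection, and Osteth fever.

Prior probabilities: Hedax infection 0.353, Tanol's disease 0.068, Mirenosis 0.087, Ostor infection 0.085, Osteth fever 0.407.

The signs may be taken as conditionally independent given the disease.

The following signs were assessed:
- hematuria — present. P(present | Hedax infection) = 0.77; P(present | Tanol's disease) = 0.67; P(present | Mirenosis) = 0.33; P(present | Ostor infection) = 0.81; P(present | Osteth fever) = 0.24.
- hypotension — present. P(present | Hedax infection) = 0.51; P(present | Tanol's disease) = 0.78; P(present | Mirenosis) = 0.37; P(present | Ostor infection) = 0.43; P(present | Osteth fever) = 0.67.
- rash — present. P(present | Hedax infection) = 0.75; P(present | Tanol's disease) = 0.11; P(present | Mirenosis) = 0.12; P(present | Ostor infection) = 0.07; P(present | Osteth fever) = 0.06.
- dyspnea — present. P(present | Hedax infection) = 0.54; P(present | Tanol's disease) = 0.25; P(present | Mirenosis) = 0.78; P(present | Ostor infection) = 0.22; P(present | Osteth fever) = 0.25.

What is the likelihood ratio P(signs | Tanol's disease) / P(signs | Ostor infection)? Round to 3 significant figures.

2.68

Take the product of per-sign likelihoods under each hypothesis, then divide.
  Tanol's disease: 0.67 × 0.78 × 0.11 × 0.25 = 0.014372
  Ostor infection: 0.81 × 0.43 × 0.07 × 0.22 = 0.0053638
Bayes factor = 0.014372 / 0.0053638 ≈ 2.68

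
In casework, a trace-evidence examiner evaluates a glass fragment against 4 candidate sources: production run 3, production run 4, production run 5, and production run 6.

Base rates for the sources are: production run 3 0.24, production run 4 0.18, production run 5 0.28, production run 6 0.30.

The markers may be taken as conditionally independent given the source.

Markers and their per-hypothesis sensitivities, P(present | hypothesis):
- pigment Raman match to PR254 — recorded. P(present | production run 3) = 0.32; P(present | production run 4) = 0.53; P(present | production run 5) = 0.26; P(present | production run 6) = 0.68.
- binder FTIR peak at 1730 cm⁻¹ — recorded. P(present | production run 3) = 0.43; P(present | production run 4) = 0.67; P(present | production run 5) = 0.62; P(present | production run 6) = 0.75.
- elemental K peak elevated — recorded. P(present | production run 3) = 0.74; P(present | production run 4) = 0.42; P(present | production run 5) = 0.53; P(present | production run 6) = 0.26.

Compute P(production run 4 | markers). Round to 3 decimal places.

0.233

For each hypothesis, the unnormalized posterior weight is prior × product of the marker likelihoods:
  production run 3: 0.24 × 0.32 × 0.43 × 0.74 = 0.024438
  production run 4: 0.18 × 0.53 × 0.67 × 0.42 = 0.026846
  production run 5: 0.28 × 0.26 × 0.62 × 0.53 = 0.023922
  production run 6: 0.30 × 0.68 × 0.75 × 0.26 = 0.03978
Marginal likelihood of the evidence = 0.11499.
P(production run 4 | evidence) = 0.026846 / 0.11499 ≈ 0.233.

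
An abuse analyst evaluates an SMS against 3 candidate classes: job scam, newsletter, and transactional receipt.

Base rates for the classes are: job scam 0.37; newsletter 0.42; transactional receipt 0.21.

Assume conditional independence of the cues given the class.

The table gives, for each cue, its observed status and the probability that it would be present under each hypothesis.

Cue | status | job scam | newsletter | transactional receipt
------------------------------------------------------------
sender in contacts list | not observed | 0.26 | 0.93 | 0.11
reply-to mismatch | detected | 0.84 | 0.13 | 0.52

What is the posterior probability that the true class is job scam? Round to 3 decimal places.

By Bayes' rule with conditional independence, the unnormalized weight for each hypothesis is prior × ∏ likelihoods (using 1 − P(present | H) for each absent cue):
  job scam: 0.37 × (1 − 0.26) × 0.84 = 0.22999
  newsletter: 0.42 × (1 − 0.93) × 0.13 = 0.003822
  transactional receipt: 0.21 × (1 − 0.11) × 0.52 = 0.097188
Marginal likelihood of the evidence = 0.331.
P(job scam | evidence) = 0.22999 / 0.331 ≈ 0.695.

0.695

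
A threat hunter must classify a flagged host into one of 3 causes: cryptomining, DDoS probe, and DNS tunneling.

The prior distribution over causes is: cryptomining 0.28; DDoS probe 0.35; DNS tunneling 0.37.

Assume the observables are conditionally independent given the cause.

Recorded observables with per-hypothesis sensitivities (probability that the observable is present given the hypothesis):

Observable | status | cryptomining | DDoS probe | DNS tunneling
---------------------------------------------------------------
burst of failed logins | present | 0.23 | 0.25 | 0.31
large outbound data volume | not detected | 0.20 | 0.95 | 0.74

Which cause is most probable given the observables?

For each hypothesis, the unnormalized posterior weight is prior × product of the observable likelihoods (using 1 − P(present | H) for each absent observable):
  cryptomining: 0.28 × 0.23 × (1 − 0.20) = 0.05152
  DDoS probe: 0.35 × 0.25 × (1 − 0.95) = 0.004375
  DNS tunneling: 0.37 × 0.31 × (1 − 0.74) = 0.029822
Normalizing constant Z = 0.05152 + 0.004375 + 0.029822 = 0.085717.
P(cryptomining | evidence) ≈ 0.05152 / 0.085717 ≈ 0.601
P(DDoS probe | evidence) ≈ 0.004375 / 0.085717 ≈ 0.051
P(DNS tunneling | evidence) ≈ 0.029822 / 0.085717 ≈ 0.348
The largest is 0.601, so cryptomining is most probable.

cryptomining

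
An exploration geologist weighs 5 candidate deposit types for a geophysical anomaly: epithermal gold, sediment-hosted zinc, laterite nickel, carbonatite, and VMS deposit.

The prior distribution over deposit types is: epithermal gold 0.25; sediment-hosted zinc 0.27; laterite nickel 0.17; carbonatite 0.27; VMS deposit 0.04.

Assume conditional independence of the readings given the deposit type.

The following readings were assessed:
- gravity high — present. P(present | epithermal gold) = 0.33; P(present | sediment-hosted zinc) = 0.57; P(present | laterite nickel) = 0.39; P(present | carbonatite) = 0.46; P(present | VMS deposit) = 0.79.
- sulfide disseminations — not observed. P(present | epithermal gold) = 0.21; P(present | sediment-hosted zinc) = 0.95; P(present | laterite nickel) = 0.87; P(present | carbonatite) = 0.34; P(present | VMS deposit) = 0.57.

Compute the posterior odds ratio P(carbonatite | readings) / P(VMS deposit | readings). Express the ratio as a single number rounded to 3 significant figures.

Unnormalized posterior weight (prior times the reading likelihoods) for each of the two hypotheses (using 1 − P(present | H) for each absent reading):
  carbonatite: 0.27 × 0.46 × (1 − 0.34) = 0.081972
  VMS deposit: 0.04 × 0.79 × (1 − 0.57) = 0.013588
Posterior odds = 0.081972 / 0.013588 ≈ 6.03.

6.03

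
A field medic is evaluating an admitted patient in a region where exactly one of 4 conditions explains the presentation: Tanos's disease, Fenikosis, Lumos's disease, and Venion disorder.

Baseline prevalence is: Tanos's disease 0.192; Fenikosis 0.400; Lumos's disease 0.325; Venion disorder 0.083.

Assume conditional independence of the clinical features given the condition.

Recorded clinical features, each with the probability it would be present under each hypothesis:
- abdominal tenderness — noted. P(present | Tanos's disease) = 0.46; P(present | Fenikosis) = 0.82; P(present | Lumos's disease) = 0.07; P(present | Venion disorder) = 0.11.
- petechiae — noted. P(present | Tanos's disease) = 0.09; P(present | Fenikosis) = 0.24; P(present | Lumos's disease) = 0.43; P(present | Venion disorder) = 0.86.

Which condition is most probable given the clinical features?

Multiply each prior by the joint likelihood of the clinical feature pattern:
  Tanos's disease: 0.192 × 0.46 × 0.09 = 0.0079488
  Fenikosis: 0.400 × 0.82 × 0.24 = 0.07872
  Lumos's disease: 0.325 × 0.07 × 0.43 = 0.0097825
  Venion disorder: 0.083 × 0.11 × 0.86 = 0.0078518
Marginal likelihood of the evidence = 0.1043.
P(Tanos's disease | evidence) ≈ 0.0079488 / 0.1043 ≈ 0.076
P(Fenikosis | evidence) ≈ 0.07872 / 0.1043 ≈ 0.755
P(Lumos's disease | evidence) ≈ 0.0097825 / 0.1043 ≈ 0.094
P(Venion disorder | evidence) ≈ 0.0078518 / 0.1043 ≈ 0.075
The largest is 0.755, so Fenikosis is most probable.

Fenikosis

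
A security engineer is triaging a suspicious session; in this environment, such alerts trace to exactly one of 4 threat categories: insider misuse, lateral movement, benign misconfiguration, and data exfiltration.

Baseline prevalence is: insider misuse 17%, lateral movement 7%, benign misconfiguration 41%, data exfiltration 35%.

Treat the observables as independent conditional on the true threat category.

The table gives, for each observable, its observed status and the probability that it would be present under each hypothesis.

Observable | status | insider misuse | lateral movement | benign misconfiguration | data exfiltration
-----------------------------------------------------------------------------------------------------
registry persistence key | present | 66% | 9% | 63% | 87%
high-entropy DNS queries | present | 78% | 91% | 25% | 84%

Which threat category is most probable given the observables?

By Bayes' rule with conditional independence, the unnormalized weight for each hypothesis is prior × ∏ likelihoods:
  insider misuse: 0.17 × 0.66 × 0.78 = 0.087516
  lateral movement: 0.07 × 0.09 × 0.91 = 0.005733
  benign misconfiguration: 0.41 × 0.63 × 0.25 = 0.064575
  data exfiltration: 0.35 × 0.87 × 0.84 = 0.25578
Normalizing constant Z = 0.087516 + 0.005733 + 0.064575 + 0.25578 = 0.4136.
P(insider misuse | evidence) ≈ 0.087516 / 0.4136 ≈ 0.212
P(lateral movement | evidence) ≈ 0.005733 / 0.4136 ≈ 0.014
P(benign misconfiguration | evidence) ≈ 0.064575 / 0.4136 ≈ 0.156
P(data exfiltration | evidence) ≈ 0.25578 / 0.4136 ≈ 0.618
The largest is 0.618, so data exfiltration is most probable.

data exfiltration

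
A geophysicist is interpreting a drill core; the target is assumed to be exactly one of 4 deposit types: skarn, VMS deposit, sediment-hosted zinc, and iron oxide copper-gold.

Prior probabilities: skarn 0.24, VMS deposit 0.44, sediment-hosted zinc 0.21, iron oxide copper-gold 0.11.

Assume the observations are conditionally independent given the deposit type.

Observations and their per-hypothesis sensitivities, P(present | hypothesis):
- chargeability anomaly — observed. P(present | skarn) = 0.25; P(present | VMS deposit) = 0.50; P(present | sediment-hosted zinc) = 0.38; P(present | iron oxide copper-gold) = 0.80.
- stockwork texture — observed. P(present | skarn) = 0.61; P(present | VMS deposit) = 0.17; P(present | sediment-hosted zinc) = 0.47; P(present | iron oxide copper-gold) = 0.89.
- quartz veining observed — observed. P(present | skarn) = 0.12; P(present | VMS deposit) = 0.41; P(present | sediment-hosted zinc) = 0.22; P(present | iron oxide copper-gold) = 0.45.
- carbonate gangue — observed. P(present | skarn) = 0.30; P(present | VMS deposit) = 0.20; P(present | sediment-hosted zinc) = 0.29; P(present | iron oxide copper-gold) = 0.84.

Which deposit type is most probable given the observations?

iron oxide copper-gold

For each hypothesis, the unnormalized posterior weight is prior × product of the observation likelihoods:
  skarn: 0.24 × 0.25 × 0.61 × 0.12 × 0.30 = 0.0013176
  VMS deposit: 0.44 × 0.50 × 0.17 × 0.41 × 0.20 = 0.0030668
  sediment-hosted zinc: 0.21 × 0.38 × 0.47 × 0.22 × 0.29 = 0.0023929
  iron oxide copper-gold: 0.11 × 0.80 × 0.89 × 0.45 × 0.84 = 0.029605
Normalizing constant Z = 0.0013176 + 0.0030668 + 0.0023929 + 0.029605 = 0.036382.
P(skarn | evidence) ≈ 0.0013176 / 0.036382 ≈ 0.036
P(VMS deposit | evidence) ≈ 0.0030668 / 0.036382 ≈ 0.084
P(sediment-hosted zinc | evidence) ≈ 0.0023929 / 0.036382 ≈ 0.066
P(iron oxide copper-gold | evidence) ≈ 0.029605 / 0.036382 ≈ 0.814
The largest is 0.814, so iron oxide copper-gold is most probable.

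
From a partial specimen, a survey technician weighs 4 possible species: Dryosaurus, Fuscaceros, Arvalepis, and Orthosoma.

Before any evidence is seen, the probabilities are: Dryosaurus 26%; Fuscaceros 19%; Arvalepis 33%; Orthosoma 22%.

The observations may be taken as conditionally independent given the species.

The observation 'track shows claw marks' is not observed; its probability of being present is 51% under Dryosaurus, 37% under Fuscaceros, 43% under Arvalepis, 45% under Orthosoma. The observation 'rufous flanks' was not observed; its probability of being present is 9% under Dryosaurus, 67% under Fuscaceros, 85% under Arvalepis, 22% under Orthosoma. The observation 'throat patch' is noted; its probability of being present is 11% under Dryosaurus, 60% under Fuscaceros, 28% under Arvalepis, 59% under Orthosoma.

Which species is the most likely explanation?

By Bayes' rule with conditional independence, the unnormalized weight for each hypothesis is prior × ∏ likelihoods (using 1 − P(present | H) for each absent observation):
  Dryosaurus: 0.26 × (1 − 0.51) × (1 − 0.09) × 0.11 = 0.012753
  Fuscaceros: 0.19 × (1 − 0.37) × (1 − 0.67) × 0.60 = 0.023701
  Arvalepis: 0.33 × (1 − 0.43) × (1 − 0.85) × 0.28 = 0.0079002
  Orthosoma: 0.22 × (1 − 0.45) × (1 − 0.22) × 0.59 = 0.055684
Normalizing constant Z = 0.012753 + 0.023701 + 0.0079002 + 0.055684 = 0.10004.
P(Dryosaurus | evidence) ≈ 0.012753 / 0.10004 ≈ 0.127
P(Fuscaceros | evidence) ≈ 0.023701 / 0.10004 ≈ 0.237
P(Arvalepis | evidence) ≈ 0.0079002 / 0.10004 ≈ 0.079
P(Orthosoma | evidence) ≈ 0.055684 / 0.10004 ≈ 0.557
The largest is 0.557, so Orthosoma is most probable.

Orthosoma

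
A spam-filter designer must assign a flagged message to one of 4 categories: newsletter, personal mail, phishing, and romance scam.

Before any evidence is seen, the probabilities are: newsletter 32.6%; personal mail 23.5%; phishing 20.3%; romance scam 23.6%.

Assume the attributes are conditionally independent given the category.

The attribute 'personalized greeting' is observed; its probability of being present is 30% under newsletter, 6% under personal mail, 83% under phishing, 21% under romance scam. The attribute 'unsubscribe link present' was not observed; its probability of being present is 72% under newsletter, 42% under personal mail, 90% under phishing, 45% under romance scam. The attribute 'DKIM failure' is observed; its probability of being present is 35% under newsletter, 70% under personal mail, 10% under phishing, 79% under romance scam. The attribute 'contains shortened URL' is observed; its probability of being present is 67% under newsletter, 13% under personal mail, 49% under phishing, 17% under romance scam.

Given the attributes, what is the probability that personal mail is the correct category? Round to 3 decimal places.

By Bayes' rule with conditional independence, the unnormalized weight for each hypothesis is prior × ∏ likelihoods (using 1 − P(present | H) for each absent attribute):
  newsletter: 0.326 × 0.30 × (1 − 0.72) × 0.35 × 0.67 = 0.0064215
  personal mail: 0.235 × 0.06 × (1 − 0.42) × 0.70 × 0.13 = 0.0007442
  phishing: 0.203 × 0.83 × (1 − 0.90) × 0.10 × 0.49 = 0.0008256
  romance scam: 0.236 × 0.21 × (1 − 0.45) × 0.79 × 0.17 = 0.0036607
The unnormalized weights sum to 0.011652.
P(personal mail | evidence) = 0.0007442 / 0.011652 ≈ 0.064.

0.064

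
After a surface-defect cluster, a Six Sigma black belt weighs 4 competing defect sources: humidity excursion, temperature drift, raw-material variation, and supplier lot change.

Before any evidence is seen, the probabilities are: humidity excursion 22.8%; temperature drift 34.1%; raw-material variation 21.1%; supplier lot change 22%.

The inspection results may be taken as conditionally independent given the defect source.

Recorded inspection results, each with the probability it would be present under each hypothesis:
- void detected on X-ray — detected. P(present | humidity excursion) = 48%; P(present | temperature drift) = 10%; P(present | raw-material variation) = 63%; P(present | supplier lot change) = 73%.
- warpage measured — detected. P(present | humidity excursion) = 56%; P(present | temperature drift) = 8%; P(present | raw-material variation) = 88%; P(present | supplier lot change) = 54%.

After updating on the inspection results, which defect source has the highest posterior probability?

raw-material variation

Multiply each prior by the joint likelihood of the inspection result pattern:
  humidity excursion: 0.228 × 0.48 × 0.56 = 0.061286
  temperature drift: 0.341 × 0.10 × 0.08 = 0.002728
  raw-material variation: 0.211 × 0.63 × 0.88 = 0.11698
  supplier lot change: 0.220 × 0.73 × 0.54 = 0.086724
The unnormalized weights sum to 0.26772.
P(humidity excursion | evidence) ≈ 0.061286 / 0.26772 ≈ 0.229
P(temperature drift | evidence) ≈ 0.002728 / 0.26772 ≈ 0.010
P(raw-material variation | evidence) ≈ 0.11698 / 0.26772 ≈ 0.437
P(supplier lot change | evidence) ≈ 0.086724 / 0.26772 ≈ 0.324
The largest is 0.437, so raw-material variation is most probable.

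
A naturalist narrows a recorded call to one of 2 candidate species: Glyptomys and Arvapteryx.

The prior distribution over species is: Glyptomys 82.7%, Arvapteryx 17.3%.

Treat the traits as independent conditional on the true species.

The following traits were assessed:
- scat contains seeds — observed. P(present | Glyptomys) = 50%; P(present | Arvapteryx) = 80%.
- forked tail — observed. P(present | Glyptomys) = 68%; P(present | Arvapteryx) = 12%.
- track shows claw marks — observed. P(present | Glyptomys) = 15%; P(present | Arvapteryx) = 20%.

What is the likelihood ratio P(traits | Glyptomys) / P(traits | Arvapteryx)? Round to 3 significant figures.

Joint likelihood of the trait pattern under each hypothesis:
  Glyptomys: 0.50 × 0.68 × 0.15 = 0.051
  Arvapteryx: 0.80 × 0.12 × 0.20 = 0.0192
Bayes factor = 0.051 / 0.0192 ≈ 2.66

2.66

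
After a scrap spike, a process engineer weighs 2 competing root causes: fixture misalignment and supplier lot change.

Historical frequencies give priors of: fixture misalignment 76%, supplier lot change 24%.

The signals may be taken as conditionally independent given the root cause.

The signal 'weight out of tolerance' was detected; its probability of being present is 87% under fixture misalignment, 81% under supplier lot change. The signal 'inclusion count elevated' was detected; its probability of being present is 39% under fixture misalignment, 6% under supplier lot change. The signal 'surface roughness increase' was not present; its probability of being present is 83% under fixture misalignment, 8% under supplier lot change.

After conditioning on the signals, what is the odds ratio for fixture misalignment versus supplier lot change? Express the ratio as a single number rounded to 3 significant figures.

Posterior odds equal prior odds times the likelihood ratio; only the two competing hypotheses matter (using 1 − P(present | H) for each absent signal).
  fixture misalignment: 0.76 × 0.87 × 0.39 × (1 − 0.83) = 0.043838
  supplier lot change: 0.24 × 0.81 × 0.06 × (1 − 0.08) = 0.010731
Posterior odds = 0.043838 / 0.010731 ≈ 4.09.

4.09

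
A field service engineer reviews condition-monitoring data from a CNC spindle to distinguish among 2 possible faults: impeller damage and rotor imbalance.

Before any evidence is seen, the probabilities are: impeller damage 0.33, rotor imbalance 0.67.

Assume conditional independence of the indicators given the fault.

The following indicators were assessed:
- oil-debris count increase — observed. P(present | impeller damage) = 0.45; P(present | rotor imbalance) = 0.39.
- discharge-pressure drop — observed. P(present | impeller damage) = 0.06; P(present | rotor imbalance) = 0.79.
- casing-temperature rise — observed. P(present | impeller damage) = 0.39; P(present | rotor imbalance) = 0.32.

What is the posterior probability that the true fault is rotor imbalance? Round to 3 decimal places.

By Bayes' rule with conditional independence, the unnormalized weight for each hypothesis is prior × ∏ likelihoods:
  impeller damage: 0.33 × 0.45 × 0.06 × 0.39 = 0.0034749
  rotor imbalance: 0.67 × 0.39 × 0.79 × 0.32 = 0.066057
The unnormalized weights sum to 0.069532.
P(rotor imbalance | evidence) = 0.066057 / 0.069532 ≈ 0.950.

0.950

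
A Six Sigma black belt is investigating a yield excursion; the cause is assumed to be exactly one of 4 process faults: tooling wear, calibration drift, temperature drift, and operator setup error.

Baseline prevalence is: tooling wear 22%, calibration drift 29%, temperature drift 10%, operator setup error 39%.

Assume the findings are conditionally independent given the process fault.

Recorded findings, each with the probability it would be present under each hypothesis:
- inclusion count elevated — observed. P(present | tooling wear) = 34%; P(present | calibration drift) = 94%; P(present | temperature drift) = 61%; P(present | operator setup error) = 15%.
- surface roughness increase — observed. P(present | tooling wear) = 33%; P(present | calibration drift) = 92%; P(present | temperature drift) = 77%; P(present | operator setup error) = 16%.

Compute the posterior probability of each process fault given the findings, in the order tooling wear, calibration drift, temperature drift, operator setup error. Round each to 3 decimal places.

0.074, 0.756, 0.142, 0.028

By Bayes' rule with conditional independence, the unnormalized weight for each hypothesis is prior × ∏ likelihoods:
  tooling wear: 0.22 × 0.34 × 0.33 = 0.024684
  calibration drift: 0.29 × 0.94 × 0.92 = 0.25079
  temperature drift: 0.10 × 0.61 × 0.77 = 0.04697
  operator setup error: 0.39 × 0.15 × 0.16 = 0.00936
Marginal likelihood of the evidence = 0.33181.
P(tooling wear | evidence) = 0.024684 / 0.33181 ≈ 0.074
P(calibration drift | evidence) = 0.25079 / 0.33181 ≈ 0.756
P(temperature drift | evidence) = 0.04697 / 0.33181 ≈ 0.142
P(operator setup error | evidence) = 0.00936 / 0.33181 ≈ 0.028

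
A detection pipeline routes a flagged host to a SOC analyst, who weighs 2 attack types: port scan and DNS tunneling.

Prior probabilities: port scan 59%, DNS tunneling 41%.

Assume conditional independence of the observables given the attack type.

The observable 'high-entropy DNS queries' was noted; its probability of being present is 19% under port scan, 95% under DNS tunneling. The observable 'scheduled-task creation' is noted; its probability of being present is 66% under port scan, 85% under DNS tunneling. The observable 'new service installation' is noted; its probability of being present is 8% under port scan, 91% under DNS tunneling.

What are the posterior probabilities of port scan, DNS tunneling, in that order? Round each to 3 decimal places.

Multiply each prior by the joint likelihood of the observable pattern:
  port scan: 0.59 × 0.19 × 0.66 × 0.08 = 0.0059189
  DNS tunneling: 0.41 × 0.95 × 0.85 × 0.91 = 0.30128
Normalizing constant Z = 0.0059189 + 0.30128 = 0.3072.
P(port scan | evidence) = 0.0059189 / 0.3072 ≈ 0.019
P(DNS tunneling | evidence) = 0.30128 / 0.3072 ≈ 0.981

0.019, 0.981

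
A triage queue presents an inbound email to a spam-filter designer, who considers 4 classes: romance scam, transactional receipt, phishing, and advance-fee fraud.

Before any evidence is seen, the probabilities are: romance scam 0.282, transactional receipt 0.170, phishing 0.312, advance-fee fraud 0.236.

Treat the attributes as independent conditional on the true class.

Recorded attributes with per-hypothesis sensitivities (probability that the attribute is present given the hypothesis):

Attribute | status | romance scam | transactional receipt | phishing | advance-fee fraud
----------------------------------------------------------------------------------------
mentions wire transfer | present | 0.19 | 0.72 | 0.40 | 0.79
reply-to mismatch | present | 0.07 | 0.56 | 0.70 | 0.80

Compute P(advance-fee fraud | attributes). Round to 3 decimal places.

0.483

For each hypothesis, the unnormalized posterior weight is prior × product of the attribute likelihoods:
  romance scam: 0.282 × 0.19 × 0.07 = 0.0037506
  transactional receipt: 0.170 × 0.72 × 0.56 = 0.068544
  phishing: 0.312 × 0.40 × 0.70 = 0.08736
  advance-fee fraud: 0.236 × 0.79 × 0.80 = 0.14915
Marginal likelihood of the evidence = 0.30881.
P(advance-fee fraud | evidence) = 0.14915 / 0.30881 ≈ 0.483.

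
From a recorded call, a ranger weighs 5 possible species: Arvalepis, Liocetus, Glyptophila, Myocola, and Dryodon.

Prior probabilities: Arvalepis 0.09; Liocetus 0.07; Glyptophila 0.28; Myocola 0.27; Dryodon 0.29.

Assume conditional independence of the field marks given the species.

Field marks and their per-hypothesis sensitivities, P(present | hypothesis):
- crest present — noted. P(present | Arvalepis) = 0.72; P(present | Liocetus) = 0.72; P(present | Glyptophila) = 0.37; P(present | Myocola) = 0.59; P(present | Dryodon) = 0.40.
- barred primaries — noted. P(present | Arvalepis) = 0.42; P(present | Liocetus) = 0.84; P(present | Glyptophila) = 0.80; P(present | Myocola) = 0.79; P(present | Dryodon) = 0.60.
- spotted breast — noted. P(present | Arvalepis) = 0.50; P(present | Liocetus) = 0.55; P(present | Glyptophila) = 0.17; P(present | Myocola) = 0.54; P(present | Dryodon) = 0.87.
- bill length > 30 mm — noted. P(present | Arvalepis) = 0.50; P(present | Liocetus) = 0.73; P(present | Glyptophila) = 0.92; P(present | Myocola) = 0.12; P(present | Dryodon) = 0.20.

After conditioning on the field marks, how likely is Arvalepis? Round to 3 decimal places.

By Bayes' rule with conditional independence, the unnormalized weight for each hypothesis is prior × ∏ likelihoods:
  Arvalepis: 0.09 × 0.72 × 0.42 × 0.50 × 0.50 = 0.006804
  Liocetus: 0.07 × 0.72 × 0.84 × 0.55 × 0.73 = 0.016998
  Glyptophila: 0.28 × 0.37 × 0.80 × 0.17 × 0.92 = 0.012962
  Myocola: 0.27 × 0.59 × 0.79 × 0.54 × 0.12 = 0.0081549
  Dryodon: 0.29 × 0.40 × 0.60 × 0.87 × 0.20 = 0.01211
Normalizing constant Z = 0.006804 + 0.016998 + 0.012962 + 0.0081549 + 0.01211 = 0.05703.
P(Arvalepis | evidence) = 0.006804 / 0.05703 ≈ 0.119.

0.119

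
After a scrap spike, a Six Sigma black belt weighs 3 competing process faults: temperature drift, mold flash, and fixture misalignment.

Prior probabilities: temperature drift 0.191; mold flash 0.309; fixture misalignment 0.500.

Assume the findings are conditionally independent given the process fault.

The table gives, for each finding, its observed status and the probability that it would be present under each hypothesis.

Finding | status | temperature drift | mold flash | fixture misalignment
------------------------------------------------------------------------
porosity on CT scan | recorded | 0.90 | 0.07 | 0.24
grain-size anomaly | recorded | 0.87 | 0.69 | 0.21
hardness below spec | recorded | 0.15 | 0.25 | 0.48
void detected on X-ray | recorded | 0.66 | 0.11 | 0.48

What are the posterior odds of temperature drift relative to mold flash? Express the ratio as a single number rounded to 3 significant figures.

The normalizing constant cancels in an odds ratio, so compute prior × likelihood for the two hypotheses only:
  temperature drift: 0.191 × 0.90 × 0.87 × 0.15 × 0.66 = 0.014806
  mold flash: 0.309 × 0.07 × 0.69 × 0.25 × 0.11 = 0.00041043
Odds(temperature drift : mold flash) = 0.014806 / 0.00041043 ≈ 36.1.

36.1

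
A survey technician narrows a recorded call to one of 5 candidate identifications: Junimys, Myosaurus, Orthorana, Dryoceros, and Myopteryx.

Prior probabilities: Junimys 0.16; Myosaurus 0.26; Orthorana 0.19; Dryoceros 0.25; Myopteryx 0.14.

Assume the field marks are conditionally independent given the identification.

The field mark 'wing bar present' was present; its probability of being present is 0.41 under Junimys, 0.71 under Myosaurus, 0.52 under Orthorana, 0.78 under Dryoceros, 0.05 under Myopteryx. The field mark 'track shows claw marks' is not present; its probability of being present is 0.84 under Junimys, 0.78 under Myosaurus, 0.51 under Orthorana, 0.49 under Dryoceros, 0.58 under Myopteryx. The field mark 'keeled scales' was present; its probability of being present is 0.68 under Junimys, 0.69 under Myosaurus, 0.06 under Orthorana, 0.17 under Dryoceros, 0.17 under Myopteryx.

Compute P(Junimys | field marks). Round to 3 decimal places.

0.129

For each hypothesis, the unnormalized posterior weight is prior × product of the field mark likelihoods (using 1 − P(present | H) for each absent field mark):
  Junimys: 0.16 × 0.41 × (1 − 0.84) × 0.68 = 0.0071373
  Myosaurus: 0.26 × 0.71 × (1 − 0.78) × 0.69 = 0.028022
  Orthorana: 0.19 × 0.52 × (1 − 0.51) × 0.06 = 0.0029047
  Dryoceros: 0.25 × 0.78 × (1 − 0.49) × 0.17 = 0.016907
  Myopteryx: 0.14 × 0.05 × (1 − 0.58) × 0.17 = 0.0004998
Normalizing constant Z = 0.0071373 + 0.028022 + 0.0029047 + 0.016907 + 0.0004998 = 0.055471.
P(Junimys | evidence) = 0.0071373 / 0.055471 ≈ 0.129.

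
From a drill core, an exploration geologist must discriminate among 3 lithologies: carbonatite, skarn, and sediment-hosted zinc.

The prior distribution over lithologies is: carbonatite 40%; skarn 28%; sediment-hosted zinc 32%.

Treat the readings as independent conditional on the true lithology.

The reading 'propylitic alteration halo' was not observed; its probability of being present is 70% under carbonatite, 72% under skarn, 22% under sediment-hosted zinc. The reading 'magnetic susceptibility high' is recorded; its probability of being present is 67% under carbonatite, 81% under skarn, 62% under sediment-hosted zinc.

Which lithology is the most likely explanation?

By Bayes' rule with conditional independence, the unnormalized weight for each hypothesis is prior × ∏ likelihoods (using 1 − P(present | H) for each absent reading):
  carbonatite: 0.40 × (1 − 0.70) × 0.67 = 0.0804
  skarn: 0.28 × (1 − 0.72) × 0.81 = 0.063504
  sediment-hosted zinc: 0.32 × (1 − 0.22) × 0.62 = 0.15475
Marginal likelihood of the evidence = 0.29866.
P(carbonatite | evidence) ≈ 0.0804 / 0.29866 ≈ 0.269
P(skarn | evidence) ≈ 0.063504 / 0.29866 ≈ 0.213
P(sediment-hosted zinc | evidence) ≈ 0.15475 / 0.29866 ≈ 0.518
The largest is 0.518, so sediment-hosted zinc is most probable.

sediment-hosted zinc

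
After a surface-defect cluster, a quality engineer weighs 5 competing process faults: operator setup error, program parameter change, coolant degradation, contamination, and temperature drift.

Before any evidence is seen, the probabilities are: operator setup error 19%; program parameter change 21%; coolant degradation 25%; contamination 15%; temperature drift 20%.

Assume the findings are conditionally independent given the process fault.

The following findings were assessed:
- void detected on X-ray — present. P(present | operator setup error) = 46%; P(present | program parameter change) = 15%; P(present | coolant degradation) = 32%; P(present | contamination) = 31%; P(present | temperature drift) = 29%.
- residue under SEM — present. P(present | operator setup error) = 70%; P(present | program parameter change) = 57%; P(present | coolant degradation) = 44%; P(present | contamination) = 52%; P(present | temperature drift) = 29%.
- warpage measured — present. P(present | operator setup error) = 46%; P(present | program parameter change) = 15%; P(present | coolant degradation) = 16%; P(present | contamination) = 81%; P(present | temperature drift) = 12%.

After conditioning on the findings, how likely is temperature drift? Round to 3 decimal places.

0.035

By Bayes' rule with conditional independence, the unnormalized weight for each hypothesis is prior × ∏ likelihoods:
  operator setup error: 0.19 × 0.46 × 0.70 × 0.46 = 0.028143
  program parameter change: 0.21 × 0.15 × 0.57 × 0.15 = 0.0026932
  coolant degradation: 0.25 × 0.32 × 0.44 × 0.16 = 0.005632
  contamination: 0.15 × 0.31 × 0.52 × 0.81 = 0.019586
  temperature drift: 0.20 × 0.29 × 0.29 × 0.12 = 0.0020184
Normalizing constant Z = 0.028143 + 0.0026932 + 0.005632 + 0.019586 + 0.0020184 = 0.058072.
P(temperature drift | evidence) = 0.0020184 / 0.058072 ≈ 0.035.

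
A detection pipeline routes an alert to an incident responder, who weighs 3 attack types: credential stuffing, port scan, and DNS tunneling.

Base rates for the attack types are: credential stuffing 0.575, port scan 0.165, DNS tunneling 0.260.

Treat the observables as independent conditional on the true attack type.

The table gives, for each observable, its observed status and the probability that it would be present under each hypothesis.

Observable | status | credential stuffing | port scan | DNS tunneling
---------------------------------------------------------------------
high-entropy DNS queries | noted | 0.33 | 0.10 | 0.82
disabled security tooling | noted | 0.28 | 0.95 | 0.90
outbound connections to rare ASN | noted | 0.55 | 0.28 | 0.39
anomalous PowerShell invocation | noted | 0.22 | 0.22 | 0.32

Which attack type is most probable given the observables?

By Bayes' rule with conditional independence, the unnormalized weight for each hypothesis is prior × ∏ likelihoods:
  credential stuffing: 0.575 × 0.33 × 0.28 × 0.55 × 0.22 = 0.0064287
  port scan: 0.165 × 0.10 × 0.95 × 0.28 × 0.22 = 0.00096558
  DNS tunneling: 0.260 × 0.82 × 0.90 × 0.39 × 0.32 = 0.023947
Marginal likelihood of the evidence = 0.031341.
P(credential stuffing | evidence) ≈ 0.0064287 / 0.031341 ≈ 0.205
P(port scan | evidence) ≈ 0.00096558 / 0.031341 ≈ 0.031
P(DNS tunneling | evidence) ≈ 0.023947 / 0.031341 ≈ 0.764
The largest is 0.764, so DNS tunneling is most probable.

DNS tunneling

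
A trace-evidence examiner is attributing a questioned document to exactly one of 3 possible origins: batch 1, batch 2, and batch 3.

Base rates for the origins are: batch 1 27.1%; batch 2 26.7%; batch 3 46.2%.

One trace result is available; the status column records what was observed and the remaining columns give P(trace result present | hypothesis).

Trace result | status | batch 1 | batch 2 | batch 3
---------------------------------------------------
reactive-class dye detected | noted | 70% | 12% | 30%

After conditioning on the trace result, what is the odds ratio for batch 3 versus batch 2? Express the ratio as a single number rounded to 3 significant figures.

4.33

Posterior odds equal prior odds times the likelihood ratio; only the two competing hypotheses matter.
  batch 3: 0.462 × 0.30 = 0.1386
  batch 2: 0.267 × 0.12 = 0.03204
Odds(batch 3 : batch 2) = 0.1386 / 0.03204 ≈ 4.33.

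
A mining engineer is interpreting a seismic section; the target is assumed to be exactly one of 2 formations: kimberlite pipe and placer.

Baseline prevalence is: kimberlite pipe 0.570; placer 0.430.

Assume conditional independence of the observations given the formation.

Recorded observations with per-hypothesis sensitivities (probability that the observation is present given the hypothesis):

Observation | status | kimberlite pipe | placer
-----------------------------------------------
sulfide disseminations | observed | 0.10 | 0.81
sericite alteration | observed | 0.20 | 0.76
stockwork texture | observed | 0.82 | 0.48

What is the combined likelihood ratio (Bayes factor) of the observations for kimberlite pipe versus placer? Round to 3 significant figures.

Joint likelihood of the evidence pattern under each hypothesis:
  kimberlite pipe: 0.10 × 0.20 × 0.82 = 0.0164
  placer: 0.81 × 0.76 × 0.48 = 0.29549
Bayes factor = 0.0164 / 0.29549 ≈ 0.0555

0.0555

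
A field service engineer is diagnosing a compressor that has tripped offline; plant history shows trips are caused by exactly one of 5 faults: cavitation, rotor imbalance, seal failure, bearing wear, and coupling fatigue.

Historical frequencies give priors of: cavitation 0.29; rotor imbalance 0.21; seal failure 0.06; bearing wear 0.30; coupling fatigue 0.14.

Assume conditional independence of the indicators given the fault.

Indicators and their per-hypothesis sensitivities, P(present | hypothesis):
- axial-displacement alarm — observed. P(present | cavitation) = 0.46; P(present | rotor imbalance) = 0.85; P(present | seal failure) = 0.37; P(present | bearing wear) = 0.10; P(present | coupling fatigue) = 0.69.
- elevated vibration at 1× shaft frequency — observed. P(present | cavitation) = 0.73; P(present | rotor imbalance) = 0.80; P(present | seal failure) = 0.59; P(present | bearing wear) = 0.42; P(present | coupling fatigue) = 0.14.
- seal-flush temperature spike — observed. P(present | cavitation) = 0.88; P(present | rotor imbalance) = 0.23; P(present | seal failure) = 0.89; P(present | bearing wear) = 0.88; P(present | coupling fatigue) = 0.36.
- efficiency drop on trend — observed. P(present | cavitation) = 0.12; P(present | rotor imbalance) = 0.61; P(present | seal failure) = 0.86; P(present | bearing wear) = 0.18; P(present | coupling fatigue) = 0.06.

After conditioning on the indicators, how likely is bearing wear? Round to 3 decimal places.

Multiply each prior by the joint likelihood of the indicator pattern:
  cavitation: 0.29 × 0.46 × 0.73 × 0.88 × 0.12 = 0.010284
  rotor imbalance: 0.21 × 0.85 × 0.80 × 0.23 × 0.61 = 0.020035
  seal failure: 0.06 × 0.37 × 0.59 × 0.89 × 0.86 = 0.010025
  bearing wear: 0.30 × 0.10 × 0.42 × 0.88 × 0.18 = 0.0019958
  coupling fatigue: 0.14 × 0.69 × 0.14 × 0.36 × 0.06 = 0.00029212
Marginal likelihood of the evidence = 0.042632.
P(bearing wear | evidence) = 0.0019958 / 0.042632 ≈ 0.047.

0.047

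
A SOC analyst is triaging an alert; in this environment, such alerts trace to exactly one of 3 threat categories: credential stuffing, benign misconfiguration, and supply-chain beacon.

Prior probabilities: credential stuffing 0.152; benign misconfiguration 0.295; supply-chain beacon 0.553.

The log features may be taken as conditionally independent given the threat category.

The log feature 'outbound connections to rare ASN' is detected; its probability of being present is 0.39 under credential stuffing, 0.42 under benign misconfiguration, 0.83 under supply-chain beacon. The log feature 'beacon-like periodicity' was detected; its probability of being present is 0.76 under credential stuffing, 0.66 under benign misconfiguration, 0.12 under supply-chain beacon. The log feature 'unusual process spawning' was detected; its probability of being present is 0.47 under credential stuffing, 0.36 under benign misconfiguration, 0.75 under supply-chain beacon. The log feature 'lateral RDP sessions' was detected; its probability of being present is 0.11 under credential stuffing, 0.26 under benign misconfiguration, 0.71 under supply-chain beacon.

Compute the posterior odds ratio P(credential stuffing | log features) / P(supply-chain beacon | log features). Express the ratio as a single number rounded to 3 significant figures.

0.0794

The normalizing constant cancels in an odds ratio, so compute prior × likelihood for the two hypotheses only:
  credential stuffing: 0.152 × 0.39 × 0.76 × 0.47 × 0.11 = 0.0023292
  supply-chain beacon: 0.553 × 0.83 × 0.12 × 0.75 × 0.71 = 0.029329
Posterior odds = 0.0023292 / 0.029329 ≈ 0.0794.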